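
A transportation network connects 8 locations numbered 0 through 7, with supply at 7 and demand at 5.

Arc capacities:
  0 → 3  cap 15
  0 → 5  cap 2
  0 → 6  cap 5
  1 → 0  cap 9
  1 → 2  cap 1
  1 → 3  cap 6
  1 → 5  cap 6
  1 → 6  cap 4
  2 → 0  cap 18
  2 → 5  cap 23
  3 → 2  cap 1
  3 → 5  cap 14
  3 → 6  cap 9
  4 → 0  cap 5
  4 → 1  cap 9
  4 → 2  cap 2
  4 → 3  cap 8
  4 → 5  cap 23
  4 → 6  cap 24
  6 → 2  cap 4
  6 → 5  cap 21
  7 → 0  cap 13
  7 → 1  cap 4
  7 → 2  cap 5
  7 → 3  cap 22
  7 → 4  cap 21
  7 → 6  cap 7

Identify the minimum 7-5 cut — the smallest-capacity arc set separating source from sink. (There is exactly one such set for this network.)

augment #1: 7→0→5 push 2
augment #2: 7→1→5 push 4
augment #3: 7→2→5 push 5
augment #4: 7→3→5 push 14
augment #5: 7→4→5 push 21
augment #6: 7→6→5 push 7
augment #7: 7→0→6→5 push 5
augment #8: 7→3→2→5 push 1
augment #9: 7→3→6→5 push 7
augment #10: 7→0→3→6→5 push 2
max flow = 68; residual-reachable set from 7 gives S-side
cut edges (S→T): {(0,5), (0,6), (3,2), (3,5), (3,6), (7,1), (7,2), (7,4), (7,6)} total cap 68

Min-cut arcs: {(0,5), (0,6), (3,2), (3,5), (3,6), (7,1), (7,2), (7,4), (7,6)} (total capacity 68)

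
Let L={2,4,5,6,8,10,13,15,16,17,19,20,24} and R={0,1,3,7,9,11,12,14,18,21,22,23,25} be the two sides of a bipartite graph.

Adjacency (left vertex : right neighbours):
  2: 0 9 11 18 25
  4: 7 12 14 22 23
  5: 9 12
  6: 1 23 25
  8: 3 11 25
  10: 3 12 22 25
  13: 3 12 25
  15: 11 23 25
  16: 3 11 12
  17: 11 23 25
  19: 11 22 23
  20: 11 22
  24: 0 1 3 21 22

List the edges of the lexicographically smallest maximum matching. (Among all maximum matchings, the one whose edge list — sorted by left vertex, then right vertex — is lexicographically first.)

Lex-smallest maximum matching: {(2,0), (4,7), (5,9), (6,1), (8,3), (10,12), (13,25), (15,11), (17,23), (19,22), (24,21)}

|M| = 11 (so the lex-smallest maximum matching has 11 edges)
process left vertices in ascending order; for each, take the smallest-labelled available neighbour that still permits 11 edges overall, or leave it unmatched if none does
lex-smallest matching: {2-0, 4-7, 5-9, 6-1, 8-3, 10-12, 13-25, 15-11, 17-23, 19-22, 24-21}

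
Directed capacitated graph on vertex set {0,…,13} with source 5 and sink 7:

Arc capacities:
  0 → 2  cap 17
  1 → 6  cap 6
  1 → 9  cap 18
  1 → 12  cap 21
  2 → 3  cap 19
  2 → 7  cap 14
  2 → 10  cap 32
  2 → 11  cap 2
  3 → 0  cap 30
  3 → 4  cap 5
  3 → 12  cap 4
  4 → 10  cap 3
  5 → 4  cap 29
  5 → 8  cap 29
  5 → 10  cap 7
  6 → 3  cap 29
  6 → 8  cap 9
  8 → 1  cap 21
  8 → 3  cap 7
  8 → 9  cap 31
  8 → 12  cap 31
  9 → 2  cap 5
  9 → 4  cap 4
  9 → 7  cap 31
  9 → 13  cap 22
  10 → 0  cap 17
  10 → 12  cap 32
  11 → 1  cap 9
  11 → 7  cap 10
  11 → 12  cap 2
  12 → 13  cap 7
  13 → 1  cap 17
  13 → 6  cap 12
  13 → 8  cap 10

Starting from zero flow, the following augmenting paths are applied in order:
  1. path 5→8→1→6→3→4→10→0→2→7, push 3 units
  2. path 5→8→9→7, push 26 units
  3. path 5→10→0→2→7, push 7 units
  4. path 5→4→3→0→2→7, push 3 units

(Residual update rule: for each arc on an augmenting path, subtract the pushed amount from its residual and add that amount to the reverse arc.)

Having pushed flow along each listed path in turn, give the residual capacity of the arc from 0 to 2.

after path 1 (5→8→1→6→3→4→10→0→2→7, push 3): res(0,2)=14
after path 2 (5→8→9→7, push 26): res(0,2)=14
after path 3 (5→10→0→2→7, push 7): res(0,2)=7
after path 4 (5→4→3→0→2→7, push 3): res(0,2)=4

Residual capacity of (0,2): 4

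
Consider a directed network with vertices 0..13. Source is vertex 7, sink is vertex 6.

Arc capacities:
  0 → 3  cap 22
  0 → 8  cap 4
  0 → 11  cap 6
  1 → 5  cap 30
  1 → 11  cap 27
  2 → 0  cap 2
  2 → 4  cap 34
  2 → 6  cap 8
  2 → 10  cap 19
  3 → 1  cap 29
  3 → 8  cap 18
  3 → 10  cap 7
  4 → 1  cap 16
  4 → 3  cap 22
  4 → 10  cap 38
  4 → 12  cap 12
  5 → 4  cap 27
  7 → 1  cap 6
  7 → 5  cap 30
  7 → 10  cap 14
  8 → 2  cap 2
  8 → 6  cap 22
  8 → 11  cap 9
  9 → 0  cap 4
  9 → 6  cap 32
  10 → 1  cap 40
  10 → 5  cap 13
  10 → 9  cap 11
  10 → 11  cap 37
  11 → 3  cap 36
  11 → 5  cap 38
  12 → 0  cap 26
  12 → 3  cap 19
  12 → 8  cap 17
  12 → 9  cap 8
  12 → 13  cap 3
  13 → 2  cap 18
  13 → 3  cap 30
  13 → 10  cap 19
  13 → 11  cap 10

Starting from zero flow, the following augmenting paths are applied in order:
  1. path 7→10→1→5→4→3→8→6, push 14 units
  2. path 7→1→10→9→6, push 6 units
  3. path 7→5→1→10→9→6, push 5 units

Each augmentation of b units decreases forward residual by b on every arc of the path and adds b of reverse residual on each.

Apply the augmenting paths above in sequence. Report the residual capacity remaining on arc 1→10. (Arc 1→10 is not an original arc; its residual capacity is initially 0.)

after path 1 (7→10→1→5→4→3→8→6, push 14): res(1,10)=14
after path 2 (7→1→10→9→6, push 6): res(1,10)=8
after path 3 (7→5→1→10→9→6, push 5): res(1,10)=3

Residual capacity of (1,10): 3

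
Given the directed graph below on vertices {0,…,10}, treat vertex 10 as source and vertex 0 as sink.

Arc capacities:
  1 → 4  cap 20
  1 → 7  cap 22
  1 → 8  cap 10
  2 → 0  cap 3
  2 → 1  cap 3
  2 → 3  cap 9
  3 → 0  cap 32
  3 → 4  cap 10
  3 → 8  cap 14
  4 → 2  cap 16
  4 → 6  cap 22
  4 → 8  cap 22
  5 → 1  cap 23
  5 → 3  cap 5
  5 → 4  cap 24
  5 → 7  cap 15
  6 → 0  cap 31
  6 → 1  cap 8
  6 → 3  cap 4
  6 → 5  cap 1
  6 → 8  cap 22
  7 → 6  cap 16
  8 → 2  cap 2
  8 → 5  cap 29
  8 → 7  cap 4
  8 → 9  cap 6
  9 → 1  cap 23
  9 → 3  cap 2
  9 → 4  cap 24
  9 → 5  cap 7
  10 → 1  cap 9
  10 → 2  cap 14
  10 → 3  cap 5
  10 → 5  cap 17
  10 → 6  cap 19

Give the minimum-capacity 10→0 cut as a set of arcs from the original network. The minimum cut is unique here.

augment #1: 10→2→0 push 3
augment #2: 10→3→0 push 5
augment #3: 10→6→0 push 19
augment #4: 10→2→3→0 push 9
augment #5: 10→5→3→0 push 5
augment #6: 10→1→4→6→0 push 9
augment #7: 10→5→4→6→0 push 3
augment #8: 10→5→4→6→3→0 push 4
augment #9: 10→2→1→8→9→3→0 push 2
max flow = 59; residual-reachable set from 10 gives S-side
cut edges (S→T): {(2,0), (2,3), (5,3), (6,0), (6,3), (9,3), (10,3)} total cap 59

Min-cut arcs: {(2,0), (2,3), (5,3), (6,0), (6,3), (9,3), (10,3)} (total capacity 59)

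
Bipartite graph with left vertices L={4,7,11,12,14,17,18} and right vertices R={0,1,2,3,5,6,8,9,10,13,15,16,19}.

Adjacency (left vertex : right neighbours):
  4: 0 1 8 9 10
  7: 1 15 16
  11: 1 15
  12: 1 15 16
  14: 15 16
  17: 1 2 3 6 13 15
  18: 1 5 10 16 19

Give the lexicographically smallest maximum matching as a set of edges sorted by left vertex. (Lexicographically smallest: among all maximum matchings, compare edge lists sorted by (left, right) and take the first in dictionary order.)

|M| = 6 (so the lex-smallest maximum matching has 6 edges)
process left vertices in ascending order; for each, take the smallest-labelled available neighbour that still permits 6 edges overall, or leave it unmatched if none does
lex-smallest matching: {4-0, 7-1, 11-15, 12-16, 17-2, 18-5}

Lex-smallest maximum matching: {(4,0), (7,1), (11,15), (12,16), (17,2), (18,5)}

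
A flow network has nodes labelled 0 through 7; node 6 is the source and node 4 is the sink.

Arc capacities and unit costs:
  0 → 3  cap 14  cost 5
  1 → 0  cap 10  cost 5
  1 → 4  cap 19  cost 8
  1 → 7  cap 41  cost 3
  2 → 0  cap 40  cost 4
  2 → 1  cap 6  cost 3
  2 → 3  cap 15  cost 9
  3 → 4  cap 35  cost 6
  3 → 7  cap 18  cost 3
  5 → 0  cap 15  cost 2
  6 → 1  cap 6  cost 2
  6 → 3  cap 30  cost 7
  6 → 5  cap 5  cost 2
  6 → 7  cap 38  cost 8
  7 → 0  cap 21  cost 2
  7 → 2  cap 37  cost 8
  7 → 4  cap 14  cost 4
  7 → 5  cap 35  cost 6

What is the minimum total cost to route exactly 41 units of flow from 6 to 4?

shortest-cost path #1: 6→1→7→4 push 6 @ unit cost 9 (adds 54)
shortest-cost path #2: 6→7→4 push 8 @ unit cost 12 (adds 96)
shortest-cost path #3: 6→7→1→4 push 6 @ unit cost 13 (adds 78)
shortest-cost path #4: 6→3→4 push 21 @ unit cost 13 (adds 273)
total cost = 501

Minimum cost for 41 units: 501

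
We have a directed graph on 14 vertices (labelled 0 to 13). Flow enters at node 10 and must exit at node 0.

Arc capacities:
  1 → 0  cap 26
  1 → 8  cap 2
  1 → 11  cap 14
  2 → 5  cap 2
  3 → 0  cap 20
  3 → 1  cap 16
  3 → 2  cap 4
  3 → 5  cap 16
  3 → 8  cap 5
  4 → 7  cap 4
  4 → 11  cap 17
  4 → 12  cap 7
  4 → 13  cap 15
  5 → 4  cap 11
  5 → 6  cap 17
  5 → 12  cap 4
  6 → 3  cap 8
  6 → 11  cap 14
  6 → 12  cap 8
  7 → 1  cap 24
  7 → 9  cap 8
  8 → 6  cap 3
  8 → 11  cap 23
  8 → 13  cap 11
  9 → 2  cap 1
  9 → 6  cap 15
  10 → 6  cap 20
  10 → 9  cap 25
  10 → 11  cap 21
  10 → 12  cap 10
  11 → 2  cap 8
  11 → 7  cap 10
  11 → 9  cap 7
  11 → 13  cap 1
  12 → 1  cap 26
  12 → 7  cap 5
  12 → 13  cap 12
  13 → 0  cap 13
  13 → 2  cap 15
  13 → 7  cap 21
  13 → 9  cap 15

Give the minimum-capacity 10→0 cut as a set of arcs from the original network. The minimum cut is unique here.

Min-cut arcs: {(2,5), (6,3), (6,12), (10,12), (11,7), (11,13)} (total capacity 39)

augment #1: 10→6→3→0 push 8
augment #2: 10→11→13→0 push 1
augment #3: 10→12→1→0 push 10
augment #4: 10→6→12→1→0 push 8
augment #5: 10→11→7→1→0 push 8
augment #6: 10→9→2→5→4→13→0 push 1
augment #7: 10→11→2→5→4→13→0 push 1
augment #8: 10→11→7→1→8→13→0 push 2
max flow = 39; residual-reachable set from 10 gives S-side
cut edges (S→T): {(2,5), (6,3), (6,12), (10,12), (11,7), (11,13)} total cap 39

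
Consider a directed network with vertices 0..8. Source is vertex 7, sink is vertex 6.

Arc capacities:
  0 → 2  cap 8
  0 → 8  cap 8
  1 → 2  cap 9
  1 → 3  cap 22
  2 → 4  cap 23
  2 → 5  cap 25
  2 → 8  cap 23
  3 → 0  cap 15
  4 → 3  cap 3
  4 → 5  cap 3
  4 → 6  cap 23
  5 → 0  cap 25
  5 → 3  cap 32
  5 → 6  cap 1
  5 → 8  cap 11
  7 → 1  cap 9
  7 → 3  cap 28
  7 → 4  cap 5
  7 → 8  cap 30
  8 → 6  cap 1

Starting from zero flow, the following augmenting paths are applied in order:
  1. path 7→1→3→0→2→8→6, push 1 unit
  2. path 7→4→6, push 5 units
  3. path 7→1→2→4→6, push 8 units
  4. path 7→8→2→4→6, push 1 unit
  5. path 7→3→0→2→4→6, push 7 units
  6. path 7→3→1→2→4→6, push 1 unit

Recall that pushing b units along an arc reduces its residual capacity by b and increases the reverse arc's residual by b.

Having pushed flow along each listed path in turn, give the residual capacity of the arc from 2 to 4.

Residual capacity of (2,4): 6

after path 1 (7→1→3→0→2→8→6, push 1): res(2,4)=23
after path 2 (7→4→6, push 5): res(2,4)=23
after path 3 (7→1→2→4→6, push 8): res(2,4)=15
after path 4 (7→8→2→4→6, push 1): res(2,4)=14
after path 5 (7→3→0→2→4→6, push 7): res(2,4)=7
after path 6 (7→3→1→2→4→6, push 1): res(2,4)=6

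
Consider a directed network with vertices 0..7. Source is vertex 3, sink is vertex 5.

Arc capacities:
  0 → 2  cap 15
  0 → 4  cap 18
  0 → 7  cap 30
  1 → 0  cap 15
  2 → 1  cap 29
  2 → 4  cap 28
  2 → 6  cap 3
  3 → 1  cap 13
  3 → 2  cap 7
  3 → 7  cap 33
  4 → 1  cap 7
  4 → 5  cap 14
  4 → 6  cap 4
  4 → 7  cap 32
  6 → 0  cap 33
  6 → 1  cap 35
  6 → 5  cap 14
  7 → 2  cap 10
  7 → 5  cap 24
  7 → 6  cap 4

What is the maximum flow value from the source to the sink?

augment #1: 3→7→5 bottleneck 24, total now 24
augment #2: 3→2→4→5 bottleneck 7, total now 31
augment #3: 3→7→6→5 bottleneck 4, total now 35
augment #4: 3→1→0→4→5 bottleneck 7, total now 42
augment #5: 3→7→2→6→5 bottleneck 3, total now 45
augment #6: 3→1→0→4→6→5 bottleneck 4, total now 49

Maximum flow value: 49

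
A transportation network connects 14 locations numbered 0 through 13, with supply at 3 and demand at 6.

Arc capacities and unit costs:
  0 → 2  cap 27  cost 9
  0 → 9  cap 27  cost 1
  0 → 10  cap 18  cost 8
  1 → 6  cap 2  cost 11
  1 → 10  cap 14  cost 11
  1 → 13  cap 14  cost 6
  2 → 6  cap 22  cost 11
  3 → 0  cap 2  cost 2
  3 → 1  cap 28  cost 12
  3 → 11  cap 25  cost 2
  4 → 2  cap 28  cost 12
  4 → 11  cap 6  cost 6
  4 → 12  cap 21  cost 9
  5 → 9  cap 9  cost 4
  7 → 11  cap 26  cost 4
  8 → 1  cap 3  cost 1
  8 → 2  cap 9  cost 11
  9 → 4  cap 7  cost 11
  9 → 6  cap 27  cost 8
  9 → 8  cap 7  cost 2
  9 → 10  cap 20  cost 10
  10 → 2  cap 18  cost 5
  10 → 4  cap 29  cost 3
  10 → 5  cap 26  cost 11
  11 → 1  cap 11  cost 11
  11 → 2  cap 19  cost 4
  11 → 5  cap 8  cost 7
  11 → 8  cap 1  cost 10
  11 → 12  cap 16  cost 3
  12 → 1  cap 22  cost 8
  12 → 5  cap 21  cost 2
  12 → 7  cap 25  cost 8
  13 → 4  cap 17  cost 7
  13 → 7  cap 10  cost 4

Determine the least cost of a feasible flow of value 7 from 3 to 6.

Minimum cost for 7 units: 107

shortest-cost path #1: 3→0→9→6 push 2 @ unit cost 11 (adds 22)
shortest-cost path #2: 3→11→2→6 push 5 @ unit cost 17 (adds 85)
total cost = 107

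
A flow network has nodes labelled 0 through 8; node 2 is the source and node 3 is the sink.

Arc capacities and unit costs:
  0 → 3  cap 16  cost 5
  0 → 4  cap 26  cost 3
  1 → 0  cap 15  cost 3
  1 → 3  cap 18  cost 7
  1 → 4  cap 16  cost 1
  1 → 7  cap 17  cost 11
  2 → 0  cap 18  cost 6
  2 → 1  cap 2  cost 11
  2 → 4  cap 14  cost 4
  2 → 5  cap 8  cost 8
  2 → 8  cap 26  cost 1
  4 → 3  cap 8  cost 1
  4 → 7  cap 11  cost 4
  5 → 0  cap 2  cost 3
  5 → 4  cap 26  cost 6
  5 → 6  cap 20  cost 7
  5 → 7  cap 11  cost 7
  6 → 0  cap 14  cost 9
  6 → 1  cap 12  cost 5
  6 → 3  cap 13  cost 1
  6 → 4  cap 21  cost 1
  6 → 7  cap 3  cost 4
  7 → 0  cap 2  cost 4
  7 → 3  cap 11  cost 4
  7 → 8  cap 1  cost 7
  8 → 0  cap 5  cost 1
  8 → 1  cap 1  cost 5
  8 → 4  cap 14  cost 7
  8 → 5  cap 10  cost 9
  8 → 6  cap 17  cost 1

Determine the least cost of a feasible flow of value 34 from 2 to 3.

shortest-cost path #1: 2→8→6→3 push 13 @ unit cost 3 (adds 39)
shortest-cost path #2: 2→8→6→4→3 push 4 @ unit cost 4 (adds 16)
shortest-cost path #3: 2→4→3 push 4 @ unit cost 5 (adds 20)
shortest-cost path #4: 2→8→0→3 push 5 @ unit cost 7 (adds 35)
shortest-cost path #5: 2→4→6→7→3 push 3 @ unit cost 11 (adds 33)
shortest-cost path #6: 2→0→3 push 5 @ unit cost 11 (adds 55)
total cost = 198

Minimum cost for 34 units: 198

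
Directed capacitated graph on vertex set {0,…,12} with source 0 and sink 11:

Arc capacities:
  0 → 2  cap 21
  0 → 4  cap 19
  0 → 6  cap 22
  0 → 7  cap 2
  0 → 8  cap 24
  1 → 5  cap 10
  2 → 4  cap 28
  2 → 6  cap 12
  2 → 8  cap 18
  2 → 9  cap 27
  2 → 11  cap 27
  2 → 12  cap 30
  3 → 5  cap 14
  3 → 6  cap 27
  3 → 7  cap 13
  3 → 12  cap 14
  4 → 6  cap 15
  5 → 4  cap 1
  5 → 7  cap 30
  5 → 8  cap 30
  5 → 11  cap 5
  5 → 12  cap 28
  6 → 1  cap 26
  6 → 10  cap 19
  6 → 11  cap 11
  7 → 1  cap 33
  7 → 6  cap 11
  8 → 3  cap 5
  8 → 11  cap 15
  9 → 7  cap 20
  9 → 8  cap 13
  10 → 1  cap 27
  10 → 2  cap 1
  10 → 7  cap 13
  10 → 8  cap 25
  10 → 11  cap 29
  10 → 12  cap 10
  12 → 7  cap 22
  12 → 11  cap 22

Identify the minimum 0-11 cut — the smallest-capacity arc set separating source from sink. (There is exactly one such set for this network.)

Min-cut arcs: {(0,2), (0,6), (0,7), (4,6), (8,3), (8,11)} (total capacity 80)

augment #1: 0→2→11 push 21
augment #2: 0→6→11 push 11
augment #3: 0→8→11 push 15
augment #4: 0→6→10→11 push 11
augment #5: 0→4→6→10→11 push 8
augment #6: 0→7→1→5→11 push 2
augment #7: 0→8→3→5→11 push 3
augment #8: 0→8→3→12→11 push 2
augment #9: 0→4→6→1→5→12→11 push 7
max flow = 80; residual-reachable set from 0 gives S-side
cut edges (S→T): {(0,2), (0,6), (0,7), (4,6), (8,3), (8,11)} total cap 80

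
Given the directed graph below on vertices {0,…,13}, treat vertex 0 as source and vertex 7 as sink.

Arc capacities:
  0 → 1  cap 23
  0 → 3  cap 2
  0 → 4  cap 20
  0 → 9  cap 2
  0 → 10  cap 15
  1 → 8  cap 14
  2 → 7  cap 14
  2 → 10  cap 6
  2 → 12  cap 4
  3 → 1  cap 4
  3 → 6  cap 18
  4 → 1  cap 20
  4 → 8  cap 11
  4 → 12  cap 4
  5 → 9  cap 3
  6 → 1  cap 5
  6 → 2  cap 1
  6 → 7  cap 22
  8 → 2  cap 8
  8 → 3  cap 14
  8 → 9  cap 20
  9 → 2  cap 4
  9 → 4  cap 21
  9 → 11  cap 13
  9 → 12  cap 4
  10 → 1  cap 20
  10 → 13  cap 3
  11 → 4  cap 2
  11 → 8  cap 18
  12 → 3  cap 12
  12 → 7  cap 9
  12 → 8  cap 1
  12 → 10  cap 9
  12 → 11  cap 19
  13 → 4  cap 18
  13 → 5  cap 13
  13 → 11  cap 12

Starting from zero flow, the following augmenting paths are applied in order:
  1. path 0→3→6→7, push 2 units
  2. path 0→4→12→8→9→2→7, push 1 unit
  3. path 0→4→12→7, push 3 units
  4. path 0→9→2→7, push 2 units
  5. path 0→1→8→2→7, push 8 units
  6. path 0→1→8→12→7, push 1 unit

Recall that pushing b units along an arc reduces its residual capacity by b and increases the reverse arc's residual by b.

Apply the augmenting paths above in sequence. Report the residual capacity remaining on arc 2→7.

Residual capacity of (2,7): 3

after path 1 (0→3→6→7, push 2): res(2,7)=14
after path 2 (0→4→12→8→9→2→7, push 1): res(2,7)=13
after path 3 (0→4→12→7, push 3): res(2,7)=13
after path 4 (0→9→2→7, push 2): res(2,7)=11
after path 5 (0→1→8→2→7, push 8): res(2,7)=3
after path 6 (0→1→8→12→7, push 1): res(2,7)=3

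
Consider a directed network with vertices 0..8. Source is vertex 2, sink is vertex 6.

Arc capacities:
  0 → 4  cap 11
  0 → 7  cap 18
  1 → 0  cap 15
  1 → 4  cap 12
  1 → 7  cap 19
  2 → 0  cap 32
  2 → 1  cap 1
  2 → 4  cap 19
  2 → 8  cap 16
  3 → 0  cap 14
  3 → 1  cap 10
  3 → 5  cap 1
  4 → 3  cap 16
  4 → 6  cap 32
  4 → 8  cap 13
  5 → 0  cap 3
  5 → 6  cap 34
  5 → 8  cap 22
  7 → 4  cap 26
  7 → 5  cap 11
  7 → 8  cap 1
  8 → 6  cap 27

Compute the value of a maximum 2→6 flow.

augment #1: 2→4→6 bottleneck 19, total now 19
augment #2: 2→8→6 bottleneck 16, total now 35
augment #3: 2→0→4→6 bottleneck 11, total now 46
augment #4: 2→1→4→6 bottleneck 1, total now 47
augment #5: 2→0→7→4→6 bottleneck 1, total now 48
augment #6: 2→0→7→5→6 bottleneck 11, total now 59
augment #7: 2→0→7→8→6 bottleneck 1, total now 60
augment #8: 2→0→7→4→8→6 bottleneck 5, total now 65

Maximum flow value: 65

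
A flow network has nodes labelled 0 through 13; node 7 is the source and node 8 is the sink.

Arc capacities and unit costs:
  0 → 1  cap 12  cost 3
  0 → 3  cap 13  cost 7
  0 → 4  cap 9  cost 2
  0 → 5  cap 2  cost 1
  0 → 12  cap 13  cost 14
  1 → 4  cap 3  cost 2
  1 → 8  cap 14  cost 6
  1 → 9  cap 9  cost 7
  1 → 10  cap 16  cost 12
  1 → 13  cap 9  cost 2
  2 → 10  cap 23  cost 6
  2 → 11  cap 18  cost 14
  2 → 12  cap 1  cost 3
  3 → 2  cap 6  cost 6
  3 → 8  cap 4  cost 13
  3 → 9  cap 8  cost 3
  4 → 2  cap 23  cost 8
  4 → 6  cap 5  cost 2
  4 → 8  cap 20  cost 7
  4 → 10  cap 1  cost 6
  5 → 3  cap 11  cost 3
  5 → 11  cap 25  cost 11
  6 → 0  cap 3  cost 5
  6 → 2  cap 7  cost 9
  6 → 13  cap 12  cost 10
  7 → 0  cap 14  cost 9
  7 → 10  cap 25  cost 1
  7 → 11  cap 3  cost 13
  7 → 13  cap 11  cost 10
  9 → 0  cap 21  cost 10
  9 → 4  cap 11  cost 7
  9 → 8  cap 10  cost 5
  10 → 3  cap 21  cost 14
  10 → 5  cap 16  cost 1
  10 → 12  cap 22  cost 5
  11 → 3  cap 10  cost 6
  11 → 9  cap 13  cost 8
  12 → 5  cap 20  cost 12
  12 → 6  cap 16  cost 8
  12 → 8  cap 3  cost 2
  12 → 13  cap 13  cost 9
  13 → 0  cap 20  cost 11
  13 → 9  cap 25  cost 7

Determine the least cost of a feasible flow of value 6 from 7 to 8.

Minimum cost for 6 units: 63

shortest-cost path #1: 7→10→12→8 push 3 @ unit cost 8 (adds 24)
shortest-cost path #2: 7→10→5→3→9→8 push 3 @ unit cost 13 (adds 39)
total cost = 63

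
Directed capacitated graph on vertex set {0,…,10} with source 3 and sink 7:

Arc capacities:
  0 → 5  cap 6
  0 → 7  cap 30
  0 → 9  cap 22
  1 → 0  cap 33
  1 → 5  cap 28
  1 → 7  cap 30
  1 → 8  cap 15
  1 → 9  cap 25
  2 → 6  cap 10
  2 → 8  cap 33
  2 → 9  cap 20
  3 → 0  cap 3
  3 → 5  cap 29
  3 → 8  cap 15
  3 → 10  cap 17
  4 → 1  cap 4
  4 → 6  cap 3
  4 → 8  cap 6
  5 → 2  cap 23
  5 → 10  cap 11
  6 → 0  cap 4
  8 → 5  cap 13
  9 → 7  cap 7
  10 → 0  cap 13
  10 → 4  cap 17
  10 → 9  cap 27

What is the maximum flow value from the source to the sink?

Maximum flow value: 31

augment #1: 3→0→7 bottleneck 3, total now 3
augment #2: 3→10→0→7 bottleneck 13, total now 16
augment #3: 3→10→9→7 bottleneck 4, total now 20
augment #4: 3→5→2→9→7 bottleneck 3, total now 23
augment #5: 3→5→2→6→0→7 bottleneck 4, total now 27
augment #6: 3→5→10→4→1→7 bottleneck 4, total now 31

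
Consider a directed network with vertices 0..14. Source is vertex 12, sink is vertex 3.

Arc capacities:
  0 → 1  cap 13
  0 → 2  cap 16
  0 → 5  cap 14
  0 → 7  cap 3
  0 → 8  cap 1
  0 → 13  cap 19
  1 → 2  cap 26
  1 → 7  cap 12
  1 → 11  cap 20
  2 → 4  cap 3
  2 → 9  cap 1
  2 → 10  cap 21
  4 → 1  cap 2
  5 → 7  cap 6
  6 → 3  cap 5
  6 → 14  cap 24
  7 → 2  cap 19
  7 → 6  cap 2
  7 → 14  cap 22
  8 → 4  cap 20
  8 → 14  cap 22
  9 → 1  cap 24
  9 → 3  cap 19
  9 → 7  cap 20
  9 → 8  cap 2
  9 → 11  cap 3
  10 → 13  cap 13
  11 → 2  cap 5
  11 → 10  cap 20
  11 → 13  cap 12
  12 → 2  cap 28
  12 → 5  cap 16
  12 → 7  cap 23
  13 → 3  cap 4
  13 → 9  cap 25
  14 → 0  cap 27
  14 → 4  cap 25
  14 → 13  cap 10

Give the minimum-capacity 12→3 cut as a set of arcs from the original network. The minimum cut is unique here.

Min-cut arcs: {(7,6), (9,3), (13,3)} (total capacity 25)

augment #1: 12→2→9→3 push 1
augment #2: 12→7→6→3 push 2
augment #3: 12→2→10→13→3 push 4
augment #4: 12→2→10→13→9→3 push 9
augment #5: 12→7→14→13→9→3 push 9
max flow = 25; residual-reachable set from 12 gives S-side
cut edges (S→T): {(7,6), (9,3), (13,3)} total cap 25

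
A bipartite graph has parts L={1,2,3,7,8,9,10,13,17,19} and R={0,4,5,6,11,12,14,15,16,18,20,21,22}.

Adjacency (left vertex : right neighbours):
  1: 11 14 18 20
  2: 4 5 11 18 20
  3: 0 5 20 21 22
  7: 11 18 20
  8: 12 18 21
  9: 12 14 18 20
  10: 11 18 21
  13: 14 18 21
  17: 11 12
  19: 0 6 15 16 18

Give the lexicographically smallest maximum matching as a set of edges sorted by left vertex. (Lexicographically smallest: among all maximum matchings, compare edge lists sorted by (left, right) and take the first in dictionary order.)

Lex-smallest maximum matching: {(1,11), (2,4), (3,0), (7,18), (8,12), (9,20), (10,21), (13,14), (19,6)}

|M| = 9 (so the lex-smallest maximum matching has 9 edges)
process left vertices in ascending order; for each, take the smallest-labelled available neighbour that still permits 9 edges overall, or leave it unmatched if none does
lex-smallest matching: {1-11, 2-4, 3-0, 7-18, 8-12, 9-20, 10-21, 13-14, 19-6}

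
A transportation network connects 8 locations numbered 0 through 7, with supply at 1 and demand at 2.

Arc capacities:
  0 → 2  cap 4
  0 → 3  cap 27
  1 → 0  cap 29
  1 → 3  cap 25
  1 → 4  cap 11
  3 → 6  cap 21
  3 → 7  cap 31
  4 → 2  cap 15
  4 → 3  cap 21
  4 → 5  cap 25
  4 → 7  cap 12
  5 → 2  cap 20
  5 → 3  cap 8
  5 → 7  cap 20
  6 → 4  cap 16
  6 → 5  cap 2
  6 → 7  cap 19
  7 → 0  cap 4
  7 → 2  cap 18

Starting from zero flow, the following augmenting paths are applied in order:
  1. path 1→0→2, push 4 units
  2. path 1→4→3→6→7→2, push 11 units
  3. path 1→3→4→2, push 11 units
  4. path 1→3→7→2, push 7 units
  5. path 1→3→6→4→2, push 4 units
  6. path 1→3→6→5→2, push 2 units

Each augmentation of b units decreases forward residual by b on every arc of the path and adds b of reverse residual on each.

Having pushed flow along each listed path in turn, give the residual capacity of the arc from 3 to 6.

Residual capacity of (3,6): 4

after path 1 (1→0→2, push 4): res(3,6)=21
after path 2 (1→4→3→6→7→2, push 11): res(3,6)=10
after path 3 (1→3→4→2, push 11): res(3,6)=10
after path 4 (1→3→7→2, push 7): res(3,6)=10
after path 5 (1→3→6→4→2, push 4): res(3,6)=6
after path 6 (1→3→6→5→2, push 2): res(3,6)=4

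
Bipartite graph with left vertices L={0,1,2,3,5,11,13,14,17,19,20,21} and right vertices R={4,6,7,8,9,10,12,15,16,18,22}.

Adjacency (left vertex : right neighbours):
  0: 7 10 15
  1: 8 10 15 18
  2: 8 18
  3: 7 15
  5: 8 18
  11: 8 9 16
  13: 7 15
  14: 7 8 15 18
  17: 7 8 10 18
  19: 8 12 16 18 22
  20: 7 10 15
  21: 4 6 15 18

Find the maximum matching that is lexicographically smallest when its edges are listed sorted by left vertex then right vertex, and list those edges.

Lex-smallest maximum matching: {(0,7), (1,8), (2,18), (3,15), (11,9), (17,10), (19,12), (21,4)}

|M| = 8 (so the lex-smallest maximum matching has 8 edges)
process left vertices in ascending order; for each, take the smallest-labelled available neighbour that still permits 8 edges overall, or leave it unmatched if none does
lex-smallest matching: {0-7, 1-8, 2-18, 3-15, 11-9, 17-10, 19-12, 21-4}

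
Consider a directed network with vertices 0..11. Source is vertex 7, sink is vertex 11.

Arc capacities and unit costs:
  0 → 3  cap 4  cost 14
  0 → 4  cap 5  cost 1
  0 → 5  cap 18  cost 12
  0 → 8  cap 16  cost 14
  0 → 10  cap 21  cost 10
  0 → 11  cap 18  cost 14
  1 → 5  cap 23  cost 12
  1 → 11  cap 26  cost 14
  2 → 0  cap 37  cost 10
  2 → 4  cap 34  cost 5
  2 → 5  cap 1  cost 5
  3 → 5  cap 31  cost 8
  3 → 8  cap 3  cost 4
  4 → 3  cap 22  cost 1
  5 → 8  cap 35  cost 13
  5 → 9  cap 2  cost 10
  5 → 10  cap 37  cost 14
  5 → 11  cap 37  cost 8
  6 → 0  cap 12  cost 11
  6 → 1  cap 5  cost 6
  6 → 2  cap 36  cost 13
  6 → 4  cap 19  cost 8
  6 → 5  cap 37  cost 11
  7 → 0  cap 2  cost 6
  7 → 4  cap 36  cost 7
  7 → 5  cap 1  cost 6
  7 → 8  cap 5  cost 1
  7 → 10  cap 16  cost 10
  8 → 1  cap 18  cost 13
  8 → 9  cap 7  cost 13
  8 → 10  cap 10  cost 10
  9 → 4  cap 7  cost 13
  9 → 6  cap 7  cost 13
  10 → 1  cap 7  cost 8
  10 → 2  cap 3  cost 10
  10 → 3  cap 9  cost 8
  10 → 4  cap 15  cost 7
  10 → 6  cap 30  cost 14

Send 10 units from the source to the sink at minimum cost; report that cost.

Minimum cost for 10 units: 222

shortest-cost path #1: 7→5→11 push 1 @ unit cost 14 (adds 14)
shortest-cost path #2: 7→0→11 push 2 @ unit cost 20 (adds 40)
shortest-cost path #3: 7→4→3→5→11 push 7 @ unit cost 24 (adds 168)
total cost = 222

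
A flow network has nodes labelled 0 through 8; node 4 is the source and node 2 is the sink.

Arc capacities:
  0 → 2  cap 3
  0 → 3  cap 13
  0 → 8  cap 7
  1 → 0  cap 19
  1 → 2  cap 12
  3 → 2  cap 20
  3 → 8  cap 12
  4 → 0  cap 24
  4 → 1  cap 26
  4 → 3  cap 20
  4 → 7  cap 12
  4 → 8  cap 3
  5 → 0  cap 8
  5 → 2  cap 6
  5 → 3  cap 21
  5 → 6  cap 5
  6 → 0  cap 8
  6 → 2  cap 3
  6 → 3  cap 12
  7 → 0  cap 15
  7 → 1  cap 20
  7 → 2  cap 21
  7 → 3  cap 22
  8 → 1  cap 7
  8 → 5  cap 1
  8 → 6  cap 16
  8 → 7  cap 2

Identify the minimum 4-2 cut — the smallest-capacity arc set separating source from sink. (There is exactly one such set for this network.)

augment #1: 4→0→2 push 3
augment #2: 4→1→2 push 12
augment #3: 4→3→2 push 20
augment #4: 4→7→2 push 12
augment #5: 4→8→5→2 push 1
augment #6: 4→8→6→2 push 2
augment #7: 4→0→8→6→2 push 1
augment #8: 4→0→8→7→2 push 2
max flow = 53; residual-reachable set from 4 gives S-side
cut edges (S→T): {(0,2), (1,2), (3,2), (4,7), (6,2), (8,5), (8,7)} total cap 53

Min-cut arcs: {(0,2), (1,2), (3,2), (4,7), (6,2), (8,5), (8,7)} (total capacity 53)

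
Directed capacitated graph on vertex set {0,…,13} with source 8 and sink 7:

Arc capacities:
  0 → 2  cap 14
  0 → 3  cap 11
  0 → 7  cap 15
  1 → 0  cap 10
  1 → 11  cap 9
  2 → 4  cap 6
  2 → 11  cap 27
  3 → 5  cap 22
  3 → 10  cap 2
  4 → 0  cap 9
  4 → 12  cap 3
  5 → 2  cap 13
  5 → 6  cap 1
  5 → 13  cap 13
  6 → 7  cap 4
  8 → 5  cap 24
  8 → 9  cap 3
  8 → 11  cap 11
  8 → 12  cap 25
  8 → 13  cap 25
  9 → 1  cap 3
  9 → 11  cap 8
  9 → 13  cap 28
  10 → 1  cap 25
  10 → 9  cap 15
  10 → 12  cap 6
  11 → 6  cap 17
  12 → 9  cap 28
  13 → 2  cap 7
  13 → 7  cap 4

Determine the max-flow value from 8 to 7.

Maximum flow value: 17

augment #1: 8→13→7 bottleneck 4, total now 4
augment #2: 8→5→6→7 bottleneck 1, total now 5
augment #3: 8→11→6→7 bottleneck 3, total now 8
augment #4: 8→9→1→0→7 bottleneck 3, total now 11
augment #5: 8→5→2→4→0→7 bottleneck 6, total now 17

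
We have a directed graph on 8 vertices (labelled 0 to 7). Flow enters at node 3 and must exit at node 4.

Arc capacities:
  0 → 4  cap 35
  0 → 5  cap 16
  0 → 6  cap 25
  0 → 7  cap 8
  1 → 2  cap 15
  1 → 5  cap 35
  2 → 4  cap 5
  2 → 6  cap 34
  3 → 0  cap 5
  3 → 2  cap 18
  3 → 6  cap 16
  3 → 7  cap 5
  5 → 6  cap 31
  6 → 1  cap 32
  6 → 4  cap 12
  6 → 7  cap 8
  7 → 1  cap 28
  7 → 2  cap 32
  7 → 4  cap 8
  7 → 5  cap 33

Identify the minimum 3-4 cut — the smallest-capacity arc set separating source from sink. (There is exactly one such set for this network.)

Min-cut arcs: {(2,4), (3,0), (6,4), (7,4)} (total capacity 30)

augment #1: 3→0→4 push 5
augment #2: 3→2→4 push 5
augment #3: 3→6→4 push 12
augment #4: 3→7→4 push 5
augment #5: 3→6→7→4 push 3
max flow = 30; residual-reachable set from 3 gives S-side
cut edges (S→T): {(2,4), (3,0), (6,4), (7,4)} total cap 30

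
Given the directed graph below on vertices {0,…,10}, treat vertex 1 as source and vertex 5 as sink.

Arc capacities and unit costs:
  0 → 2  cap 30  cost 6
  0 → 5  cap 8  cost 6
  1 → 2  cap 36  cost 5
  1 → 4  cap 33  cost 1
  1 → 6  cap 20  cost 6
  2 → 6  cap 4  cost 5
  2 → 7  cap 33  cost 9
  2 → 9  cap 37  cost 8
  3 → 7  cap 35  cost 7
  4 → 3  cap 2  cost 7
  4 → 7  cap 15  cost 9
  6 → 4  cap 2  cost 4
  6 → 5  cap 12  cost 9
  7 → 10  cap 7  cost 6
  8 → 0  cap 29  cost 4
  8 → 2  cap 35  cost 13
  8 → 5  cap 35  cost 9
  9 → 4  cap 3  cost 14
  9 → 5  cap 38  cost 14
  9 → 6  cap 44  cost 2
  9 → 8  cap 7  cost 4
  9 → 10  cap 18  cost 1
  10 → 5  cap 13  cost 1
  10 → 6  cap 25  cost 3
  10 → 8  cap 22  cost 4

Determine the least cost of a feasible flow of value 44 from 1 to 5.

shortest-cost path #1: 1→6→5 push 12 @ unit cost 15 (adds 180)
shortest-cost path #2: 1→2→9→10→5 push 13 @ unit cost 15 (adds 195)
shortest-cost path #3: 1→2→9→8→5 push 7 @ unit cost 26 (adds 182)
shortest-cost path #4: 1→2→9→5 push 12 @ unit cost 27 (adds 324)
total cost = 881

Minimum cost for 44 units: 881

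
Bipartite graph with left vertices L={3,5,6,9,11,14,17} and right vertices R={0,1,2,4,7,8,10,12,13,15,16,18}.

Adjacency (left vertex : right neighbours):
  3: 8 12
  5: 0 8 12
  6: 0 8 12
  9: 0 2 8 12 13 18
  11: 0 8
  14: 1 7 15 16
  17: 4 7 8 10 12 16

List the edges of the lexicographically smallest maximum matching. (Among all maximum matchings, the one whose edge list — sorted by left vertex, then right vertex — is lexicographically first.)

|M| = 6 (so the lex-smallest maximum matching has 6 edges)
process left vertices in ascending order; for each, take the smallest-labelled available neighbour that still permits 6 edges overall, or leave it unmatched if none does
lex-smallest matching: {3-8, 5-0, 6-12, 9-2, 14-1, 17-4}

Lex-smallest maximum matching: {(3,8), (5,0), (6,12), (9,2), (14,1), (17,4)}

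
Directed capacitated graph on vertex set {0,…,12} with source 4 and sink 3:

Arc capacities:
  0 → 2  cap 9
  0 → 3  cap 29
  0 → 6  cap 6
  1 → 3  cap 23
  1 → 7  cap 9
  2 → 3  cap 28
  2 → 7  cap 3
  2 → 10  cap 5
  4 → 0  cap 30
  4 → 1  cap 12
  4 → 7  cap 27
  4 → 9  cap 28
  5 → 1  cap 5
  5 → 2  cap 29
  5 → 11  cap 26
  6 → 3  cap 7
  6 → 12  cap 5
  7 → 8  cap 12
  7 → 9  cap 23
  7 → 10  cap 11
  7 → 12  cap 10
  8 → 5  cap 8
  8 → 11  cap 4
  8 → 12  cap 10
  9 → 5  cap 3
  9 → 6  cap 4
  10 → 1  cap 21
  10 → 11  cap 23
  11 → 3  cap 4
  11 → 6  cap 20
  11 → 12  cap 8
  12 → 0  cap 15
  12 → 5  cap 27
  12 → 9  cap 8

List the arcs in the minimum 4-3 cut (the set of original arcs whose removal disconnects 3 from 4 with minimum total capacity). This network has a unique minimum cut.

Min-cut arcs: {(4,0), (4,1), (4,7), (9,5), (9,6)} (total capacity 76)

augment #1: 4→0→3 push 29
augment #2: 4→1→3 push 12
augment #3: 4→0→2→3 push 1
augment #4: 4→9→6→3 push 4
augment #5: 4→7→8→11→3 push 4
augment #6: 4→7→10→1→3 push 11
augment #7: 4→9→5→2→3 push 3
augment #8: 4→7→8→5→2→3 push 8
augment #9: 4→7→12→0→2→3 push 4
max flow = 76; residual-reachable set from 4 gives S-side
cut edges (S→T): {(4,0), (4,1), (4,7), (9,5), (9,6)} total cap 76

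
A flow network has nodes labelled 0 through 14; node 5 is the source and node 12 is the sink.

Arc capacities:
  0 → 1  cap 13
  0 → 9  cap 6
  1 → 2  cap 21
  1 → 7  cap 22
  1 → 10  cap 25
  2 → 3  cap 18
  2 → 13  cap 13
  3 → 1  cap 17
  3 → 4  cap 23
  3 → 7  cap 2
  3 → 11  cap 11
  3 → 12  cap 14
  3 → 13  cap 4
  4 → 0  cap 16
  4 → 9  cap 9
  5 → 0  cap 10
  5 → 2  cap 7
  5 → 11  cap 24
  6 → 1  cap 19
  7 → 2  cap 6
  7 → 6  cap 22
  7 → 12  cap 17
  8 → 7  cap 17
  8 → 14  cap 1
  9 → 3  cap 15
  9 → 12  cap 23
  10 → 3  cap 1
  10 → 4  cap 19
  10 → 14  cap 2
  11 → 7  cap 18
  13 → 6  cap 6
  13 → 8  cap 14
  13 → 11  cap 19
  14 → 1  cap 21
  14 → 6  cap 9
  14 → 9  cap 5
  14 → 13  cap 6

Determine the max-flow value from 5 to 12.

Maximum flow value: 35

augment #1: 5→0→9→12 bottleneck 6, total now 6
augment #2: 5→2→3→12 bottleneck 7, total now 13
augment #3: 5→11→7→12 bottleneck 17, total now 30
augment #4: 5→0→1→2→3→12 bottleneck 4, total now 34
augment #5: 5→11→7→2→3→12 bottleneck 1, total now 35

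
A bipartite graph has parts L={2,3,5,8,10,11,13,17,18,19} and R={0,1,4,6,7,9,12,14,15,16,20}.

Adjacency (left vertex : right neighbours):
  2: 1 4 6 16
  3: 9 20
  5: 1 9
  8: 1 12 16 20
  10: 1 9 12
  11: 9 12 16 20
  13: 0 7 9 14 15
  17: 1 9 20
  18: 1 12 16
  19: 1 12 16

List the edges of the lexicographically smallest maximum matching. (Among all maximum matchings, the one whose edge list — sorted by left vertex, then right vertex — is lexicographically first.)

Lex-smallest maximum matching: {(2,4), (3,9), (5,1), (8,12), (11,16), (13,0), (17,20)}

|M| = 7 (so the lex-smallest maximum matching has 7 edges)
process left vertices in ascending order; for each, take the smallest-labelled available neighbour that still permits 7 edges overall, or leave it unmatched if none does
lex-smallest matching: {2-4, 3-9, 5-1, 8-12, 11-16, 13-0, 17-20}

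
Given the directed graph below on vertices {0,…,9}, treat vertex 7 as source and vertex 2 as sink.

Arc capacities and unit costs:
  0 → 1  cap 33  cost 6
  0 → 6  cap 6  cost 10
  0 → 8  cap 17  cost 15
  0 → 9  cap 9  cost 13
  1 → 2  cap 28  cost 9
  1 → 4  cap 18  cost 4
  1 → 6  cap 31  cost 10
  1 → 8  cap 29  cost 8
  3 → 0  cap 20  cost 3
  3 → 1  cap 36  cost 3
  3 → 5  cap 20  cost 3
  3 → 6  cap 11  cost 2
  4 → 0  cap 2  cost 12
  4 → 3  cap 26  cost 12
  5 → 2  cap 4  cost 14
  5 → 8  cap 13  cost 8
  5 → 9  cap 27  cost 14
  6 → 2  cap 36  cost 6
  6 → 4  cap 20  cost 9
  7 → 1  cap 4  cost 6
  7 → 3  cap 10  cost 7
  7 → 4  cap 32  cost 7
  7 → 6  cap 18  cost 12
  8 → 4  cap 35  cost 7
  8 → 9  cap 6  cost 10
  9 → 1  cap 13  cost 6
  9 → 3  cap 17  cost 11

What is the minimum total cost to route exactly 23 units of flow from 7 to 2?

Minimum cost for 23 units: 372

shortest-cost path #1: 7→1→2 push 4 @ unit cost 15 (adds 60)
shortest-cost path #2: 7→3→6→2 push 10 @ unit cost 15 (adds 150)
shortest-cost path #3: 7→6→2 push 9 @ unit cost 18 (adds 162)
total cost = 372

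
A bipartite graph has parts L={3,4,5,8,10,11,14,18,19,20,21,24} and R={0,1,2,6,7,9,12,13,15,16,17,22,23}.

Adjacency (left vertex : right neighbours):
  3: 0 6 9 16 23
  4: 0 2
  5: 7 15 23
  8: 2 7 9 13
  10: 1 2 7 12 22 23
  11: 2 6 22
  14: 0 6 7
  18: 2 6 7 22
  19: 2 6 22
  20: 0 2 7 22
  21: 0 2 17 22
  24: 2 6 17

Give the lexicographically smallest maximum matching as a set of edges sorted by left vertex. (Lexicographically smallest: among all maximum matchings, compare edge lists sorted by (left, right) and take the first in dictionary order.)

|M| = 10 (so the lex-smallest maximum matching has 10 edges)
process left vertices in ascending order; for each, take the smallest-labelled available neighbour that still permits 10 edges overall, or leave it unmatched if none does
lex-smallest matching: {3-9, 4-0, 5-15, 8-13, 10-1, 11-2, 14-6, 18-7, 19-22, 21-17}

Lex-smallest maximum matching: {(3,9), (4,0), (5,15), (8,13), (10,1), (11,2), (14,6), (18,7), (19,22), (21,17)}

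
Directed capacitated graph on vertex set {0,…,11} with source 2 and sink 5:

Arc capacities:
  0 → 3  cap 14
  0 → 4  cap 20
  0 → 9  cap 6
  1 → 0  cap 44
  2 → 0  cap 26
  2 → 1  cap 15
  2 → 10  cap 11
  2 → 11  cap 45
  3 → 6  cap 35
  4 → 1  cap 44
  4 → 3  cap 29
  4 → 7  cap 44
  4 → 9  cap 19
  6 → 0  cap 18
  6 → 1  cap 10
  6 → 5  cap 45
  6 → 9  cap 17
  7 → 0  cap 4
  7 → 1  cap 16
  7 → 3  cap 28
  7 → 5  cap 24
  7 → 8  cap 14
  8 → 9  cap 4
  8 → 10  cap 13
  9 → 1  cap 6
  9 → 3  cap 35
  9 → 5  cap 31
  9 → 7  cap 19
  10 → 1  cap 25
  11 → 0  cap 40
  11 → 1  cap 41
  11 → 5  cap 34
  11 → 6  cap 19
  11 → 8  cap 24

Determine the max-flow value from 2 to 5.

Maximum flow value: 85

augment #1: 2→11→5 bottleneck 34, total now 34
augment #2: 2→0→9→5 bottleneck 6, total now 40
augment #3: 2→11→6→5 bottleneck 11, total now 51
augment #4: 2→0→3→6→5 bottleneck 14, total now 65
augment #5: 2→0→4→7→5 bottleneck 6, total now 71
augment #6: 2→1→0→4→7→5 bottleneck 14, total now 85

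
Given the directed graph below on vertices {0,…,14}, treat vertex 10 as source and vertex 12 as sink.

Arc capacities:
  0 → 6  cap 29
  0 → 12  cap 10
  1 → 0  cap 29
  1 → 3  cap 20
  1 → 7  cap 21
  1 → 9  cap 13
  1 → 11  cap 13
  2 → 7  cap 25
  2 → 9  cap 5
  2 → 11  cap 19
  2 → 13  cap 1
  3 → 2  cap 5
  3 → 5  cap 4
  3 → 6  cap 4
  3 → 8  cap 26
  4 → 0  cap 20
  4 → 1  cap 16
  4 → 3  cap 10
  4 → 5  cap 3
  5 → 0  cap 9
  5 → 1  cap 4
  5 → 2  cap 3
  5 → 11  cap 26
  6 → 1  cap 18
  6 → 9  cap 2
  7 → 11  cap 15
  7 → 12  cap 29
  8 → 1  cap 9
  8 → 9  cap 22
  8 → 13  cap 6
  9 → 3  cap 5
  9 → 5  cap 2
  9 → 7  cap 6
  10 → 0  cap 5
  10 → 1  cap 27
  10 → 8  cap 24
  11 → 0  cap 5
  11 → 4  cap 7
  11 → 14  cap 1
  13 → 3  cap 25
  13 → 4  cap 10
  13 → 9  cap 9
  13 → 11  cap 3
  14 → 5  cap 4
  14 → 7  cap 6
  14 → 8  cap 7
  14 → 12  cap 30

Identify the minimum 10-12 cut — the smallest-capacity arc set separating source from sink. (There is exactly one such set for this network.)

augment #1: 10→0→12 push 5
augment #2: 10→1→0→12 push 5
augment #3: 10→1→7→12 push 21
augment #4: 10→1→9→7→12 push 1
augment #5: 10→8→9→7→12 push 5
augment #6: 10→8→1→11→14→12 push 1
augment #7: 10→8→1→3→2→7→12 push 2
max flow = 40; residual-reachable set from 10 gives S-side
cut edges (S→T): {(0,12), (7,12), (11,14)} total cap 40

Min-cut arcs: {(0,12), (7,12), (11,14)} (total capacity 40)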